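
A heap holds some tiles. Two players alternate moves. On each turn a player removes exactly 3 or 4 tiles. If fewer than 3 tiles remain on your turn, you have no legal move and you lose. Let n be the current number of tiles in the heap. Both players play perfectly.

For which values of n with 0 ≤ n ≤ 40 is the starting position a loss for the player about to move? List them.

Compute win/loss labels from the base case upward. A position with no move is L. Any other position is W if it can reach an L in one move, else L.
n=0: no move → L
n=1: no move → L
n=2: no move → L
n=3: reaches L-position 0 → W
n=4: reaches L-position 1 → W
n=5: reaches L-position 2 → W
n=6: reaches L-position 2 → W
n=7: only reaches 4(W), 3(W), all W → L
n=8: only reaches 5(W), 4(W), all W → L
n=9: only reaches 6(W), 5(W), all W → L
n=10: reaches L-position 7 → W
n=11: reaches L-position 8 → W
n=12: reaches L-position 9 → W
n=13: reaches L-position 9 → W
n=14: only reaches 11(W), 10(W), all W → L
n=15: only reaches 12(W), 11(W), all W → L
n=16: only reaches 13(W), 12(W), all W → L
n=17: reaches L-position 14 → W
n=18: reaches L-position 15 → W
n=19: reaches L-position 16 → W
n=20: reaches L-position 16 → W
n=21: only reaches 18(W), 17(W), all W → L
n=22: only reaches 19(W), 18(W), all W → L
n=23: only reaches 20(W), 19(W), all W → L
n=24: reaches L-position 21 → W
n=25: reaches L-position 22 → W
n=26: reaches L-position 23 → W
n=27: reaches L-position 23 → W
n=28: only reaches 25(W), 24(W), all W → L
n=29: only reaches 26(W), 25(W), all W → L
n=30: only reaches 27(W), 26(W), all W → L
n=31: reaches L-position 28 → W
n=32: reaches L-position 29 → W
n=33: reaches L-position 30 → W
n=34: reaches L-position 30 → W
n=35: only reaches 32(W), 31(W), all W → L
n=36: only reaches 33(W), 32(W), all W → L
n=37: only reaches 34(W), 33(W), all W → L
n=38: reaches L-position 35 → W
n=39: reaches L-position 36 → W
n=40: reaches L-position 37 → W
Reading off the rows marked L gives the requested list; there are 18 such values of n.

0, 1, 2, 7, 8, 9, 14, 15, 16, 21, 22, 23, 28, 29, 30, 35, 36, 37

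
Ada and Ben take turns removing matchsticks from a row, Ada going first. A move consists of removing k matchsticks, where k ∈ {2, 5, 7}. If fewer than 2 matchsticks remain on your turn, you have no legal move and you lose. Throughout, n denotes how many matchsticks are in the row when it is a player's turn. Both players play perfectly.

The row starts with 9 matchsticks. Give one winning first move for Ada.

Remove 5, leaving 4.

Positions with no move are L. A position that does have a move is losing for the player to move precisely when every available move leads to a winning position for the opponent. Fill in the labels:
n=0: no move → L
n=1: no move → L
n=2: →0(L), so W
n=3: →1(L), so W
n=4: →2(W) only, which is W, so L
n=5: →0(L), so W
n=6: →4(L), so W
n=7: →0(L), so W
n=8: →1(L), so W
n=9: →4(L), so W
From 9, the L positions reachable in one move are: 4.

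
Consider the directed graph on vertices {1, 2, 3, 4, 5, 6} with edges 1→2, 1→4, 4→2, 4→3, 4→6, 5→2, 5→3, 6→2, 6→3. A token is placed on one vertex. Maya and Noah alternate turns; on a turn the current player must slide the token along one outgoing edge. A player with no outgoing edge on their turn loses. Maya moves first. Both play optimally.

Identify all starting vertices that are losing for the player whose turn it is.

2, 3

Label each position W (a win for the player to move) or L (a loss). A position with no legal move is L; any other position is W exactly when some move reaches an L, and L when every move reaches a W.
Every edge goes from a vertex to one that appears earlier in the order 2, 3, 6, 4, 1, 5, so processing vertices in that order labels each vertex after all of its successors.
2: no outgoing edge → L
3: no outgoing edge → L
6: can move to 3, which is L ⇒ W
4: can move to 3, which is L ⇒ W
1: can move to 2, which is L ⇒ W
5: can move to 3, which is L ⇒ W
Reading off the rows marked L gives the requested list; there are 2 such vertices.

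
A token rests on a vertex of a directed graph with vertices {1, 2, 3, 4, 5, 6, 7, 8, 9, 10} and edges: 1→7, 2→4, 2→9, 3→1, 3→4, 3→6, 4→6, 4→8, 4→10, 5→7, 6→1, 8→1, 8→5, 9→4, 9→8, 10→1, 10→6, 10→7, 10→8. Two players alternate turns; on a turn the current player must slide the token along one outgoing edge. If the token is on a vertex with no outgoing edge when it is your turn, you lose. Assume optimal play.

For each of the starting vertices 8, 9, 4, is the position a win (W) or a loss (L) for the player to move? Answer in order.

8: L, 9: W, 4: W

Work bottom-up. With no move the player to move loses. Otherwise the position is W if at least one move leads to an L position for the opponent, and L if every move leads to a W.
Every edge goes from a vertex to one that appears earlier in the order 7, 1, 5, 8, 6, 10, 4, 9, 3, 2, so processing vertices in that order labels each vertex after all of its successors.
7: no outgoing edge → L
1: reaches L-position 7 → W
5: reaches L-position 7 → W
8: only reaches 5(W), 1(W), all W → L
6: only reaches 1(W), which is W → L
10: reaches L-position 6 → W
4: reaches L-position 6 → W
9: reaches L-position 8 → W
3: reaches L-position 6 → W
2: only reaches 9(W), 4(W), all W → L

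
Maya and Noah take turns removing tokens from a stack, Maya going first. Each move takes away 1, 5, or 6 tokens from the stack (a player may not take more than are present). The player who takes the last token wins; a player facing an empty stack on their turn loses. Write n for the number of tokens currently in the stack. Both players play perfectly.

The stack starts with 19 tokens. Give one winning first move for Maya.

Work bottom-up. With no move the player to move loses. Otherwise the position is W if at least one move leads to an L position for the opponent, and L if every move leads to a W.
n=0: no move → L
n=1: can move to 0, which is L ⇒ W
n=2: the only move is to 1(W), a W ⇒ L
n=3: can move to 2, which is L ⇒ W
n=4: the only move is to 3(W), a W ⇒ L
n=5: can move to 4, which is L ⇒ W
n=6: can move to 0, which is L ⇒ W
n=7: can move to 2, which is L ⇒ W
n=8: can move to 2, which is L ⇒ W
n=9: can move to 4, which is L ⇒ W
n=10: can move to 4, which is L ⇒ W
n=11: moves to 10(W), 6(W), 5(W); every one is W ⇒ L
n=12: can move to 11, which is L ⇒ W
n=13: moves to 12(W), 8(W), 7(W); every one is W ⇒ L
n=14: can move to 13, which is L ⇒ W
n=15: moves to 14(W), 10(W), 9(W); every one is W ⇒ L
n=16: can move to 15, which is L ⇒ W
n=17: can move to 11, which is L ⇒ W
n=18: can move to 13, which is L ⇒ W
n=19: can move to 13, which is L ⇒ W
From 19, the L positions reachable in one move are: 13.

Remove 6, leaving 13.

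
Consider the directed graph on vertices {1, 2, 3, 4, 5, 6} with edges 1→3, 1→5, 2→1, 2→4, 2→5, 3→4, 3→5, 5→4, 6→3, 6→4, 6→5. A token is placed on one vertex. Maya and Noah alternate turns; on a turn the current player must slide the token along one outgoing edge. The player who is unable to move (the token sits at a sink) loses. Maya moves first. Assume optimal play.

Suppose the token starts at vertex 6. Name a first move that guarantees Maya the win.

Use the standard recursion: the mover loses at a terminal position; elsewhere, the mover wins exactly when some move hands the opponent an L position.
Every edge goes from a vertex to one that appears earlier in the order 4, 5, 3, 6, 1, 2, so processing vertices in that order labels each vertex after all of its successors.
4: no outgoing edge → L
5: can move to 4, which is L ⇒ W
3: can move to 4, which is L ⇒ W
6: can move to 4, which is L ⇒ W
1: moves to 3(W), 5(W); every one is W ⇒ L
2: can move to 1, which is L ⇒ W
From 6, the L positions reachable in one move are: 4.

Move to 4.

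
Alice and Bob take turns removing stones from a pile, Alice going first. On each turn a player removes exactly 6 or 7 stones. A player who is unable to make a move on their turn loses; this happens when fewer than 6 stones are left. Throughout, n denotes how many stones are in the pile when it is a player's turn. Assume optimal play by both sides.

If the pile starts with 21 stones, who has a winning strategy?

Label each position W (a win for the player to move) or L (a loss). A position with no legal move is L; any other position is W exactly when some move reaches an L, and L when every move reaches a W.
n=0: no move → L
n=1: no move → L
n=2: no move → L
n=3: no move → L
n=4: no move → L
n=5: no move → L
n=6: →0(L), so W
n=7: →1(L), so W
n=8: →2(L), so W
n=9: →3(L), so W
n=10: →4(L), so W
n=11: →5(L), so W
n=12: →5(L), so W
n=13: →7(W), 6(W) — all W, so L
n=14: →8(W), 7(W) — all W, so L
n=15: →9(W), 8(W) — all W, so L
n=16: →10(W), 9(W) — all W, so L
n=17: →11(W), 10(W) — all W, so L
n=18: →12(W), 11(W) — all W, so L
n=19: →13(L), so W
n=20: →14(L), so W
n=21: →15(L), so W
The starting position 21 is W: Alice should remove 6, leaving 15, handing over an L position.

Alice wins.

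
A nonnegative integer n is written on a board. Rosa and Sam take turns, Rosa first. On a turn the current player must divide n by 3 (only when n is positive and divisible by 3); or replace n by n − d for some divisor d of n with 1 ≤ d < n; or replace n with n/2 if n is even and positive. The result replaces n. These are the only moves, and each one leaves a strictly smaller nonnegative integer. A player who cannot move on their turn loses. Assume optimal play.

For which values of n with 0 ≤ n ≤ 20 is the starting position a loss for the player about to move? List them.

Use the standard recursion: the mover loses at a terminal position; elsewhere, the mover wins exactly when some move hands the opponent an L position.
n=0: no move → L
n=1: no move → L
n=2: can move to 1, which is L ⇒ W
n=3: can move to 1, which is L ⇒ W
n=4: moves to 2(W), 3(W); every one is W ⇒ L
n=5: can move to 4, which is L ⇒ W
n=6: can move to 4, which is L ⇒ W
n=7: the only move is to 6(W), a W ⇒ L
n=8: can move to 4, which is L ⇒ W
n=9: moves to 3(W), 6(W), 8(W); every one is W ⇒ L
n=10: can move to 9, which is L ⇒ W
n=11: the only move is to 10(W), a W ⇒ L
n=12: can move to 4, which is L ⇒ W
n=13: the only move is to 12(W), a W ⇒ L
n=14: can move to 7, which is L ⇒ W
n=15: moves to 5(W), 10(W), 12(W), 14(W); every one is W ⇒ L
n=16: can move to 15, which is L ⇒ W
n=17: the only move is to 16(W), a W ⇒ L
n=18: can move to 9, which is L ⇒ W
n=19: the only move is to 18(W), a W ⇒ L
n=20: can move to 15, which is L ⇒ W
Reading off the rows marked L gives the requested list; there are 10 such values of n.

0, 1, 4, 7, 9, 11, 13, 15, 17, 19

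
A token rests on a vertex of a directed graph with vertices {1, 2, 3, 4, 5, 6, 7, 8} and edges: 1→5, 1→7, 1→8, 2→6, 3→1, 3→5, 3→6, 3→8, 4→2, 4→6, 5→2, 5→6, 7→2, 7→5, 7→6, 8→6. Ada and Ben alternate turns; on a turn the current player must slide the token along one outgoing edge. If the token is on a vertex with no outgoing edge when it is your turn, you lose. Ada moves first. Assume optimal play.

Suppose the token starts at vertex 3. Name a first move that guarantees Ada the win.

Positions with no move are L. A position that does have a move is losing for the player to move precisely when every available move leads to a winning position for the opponent. Fill in the labels:
Every edge goes from a vertex to one that appears earlier in the order 6, 2, 5, 7, 8, 1, 4, 3, so processing vertices in that order labels each vertex after all of its successors.
6: no outgoing edge → L
2: reaches L-position 6 → W
5: reaches L-position 6 → W
7: reaches L-position 6 → W
8: reaches L-position 6 → W
1: only reaches 8(W), 7(W), 5(W), all W → L
4: reaches L-position 6 → W
3: reaches L-position 1 → W
From 3, the L positions reachable in one move are: 1, 6. Any move reaching one of these is winning.

Move to 1.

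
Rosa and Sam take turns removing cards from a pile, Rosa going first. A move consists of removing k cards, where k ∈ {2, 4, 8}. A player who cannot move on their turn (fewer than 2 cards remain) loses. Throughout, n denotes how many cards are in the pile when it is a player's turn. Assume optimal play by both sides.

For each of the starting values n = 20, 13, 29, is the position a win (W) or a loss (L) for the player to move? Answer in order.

Classify positions by backward induction: terminal positions (no move available) are L. From any other position, the mover wins iff some move reaches an L.
n=0: no move → L
n=1: no move → L
n=2: reaches L-position 0 → W
n=3: reaches L-position 1 → W
n=4: reaches L-position 0 → W
n=5: reaches L-position 1 → W
n=6: only reaches 4(W), 2(W), all W → L
n=7: only reaches 5(W), 3(W), all W → L
n=8: reaches L-position 6 → W
n=9: reaches L-position 7 → W
n=10: reaches L-position 6 → W
n=11: reaches L-position 7 → W
n=12: only reaches 10(W), 8(W), 4(W), all W → L
n=13: only reaches 11(W), 9(W), 5(W), all W → L
n=14: reaches L-position 12 → W
n=15: reaches L-position 13 → W
n=16: reaches L-position 12 → W
n=17: reaches L-position 13 → W
n=18: only reaches 16(W), 14(W), 10(W), all W → L
n=19: only reaches 17(W), 15(W), 11(W), all W → L
n=20: reaches L-position 18 → W
n=21: reaches L-position 19 → W
n=22: reaches L-position 18 → W
n=23: reaches L-position 19 → W
n=24: only reaches 22(W), 20(W), 16(W), all W → L
n=25: only reaches 23(W), 21(W), 17(W), all W → L
n=26: reaches L-position 24 → W
n=27: reaches L-position 25 → W
n=28: reaches L-position 24 → W
n=29: reaches L-position 25 → W

20: W, 13: L, 29: W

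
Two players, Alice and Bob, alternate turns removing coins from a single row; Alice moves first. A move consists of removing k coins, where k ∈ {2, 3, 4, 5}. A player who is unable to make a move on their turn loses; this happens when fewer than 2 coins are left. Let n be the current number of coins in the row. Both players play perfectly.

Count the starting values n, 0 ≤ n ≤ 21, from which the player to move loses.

Label each position W (a win for the player to move) or L (a loss). A position with no legal move is L; any other position is W exactly when some move reaches an L, and L when every move reaches a W.
n=0: no move → L
n=1: no move → L
n=2: W (go to 0, an L position)
n=3: W (go to 1, an L position)
n=4: W (go to 1, an L position)
n=5: W (go to 1, an L position)
n=6: W (go to 1, an L position)
n=7: L (options 5(W), 4(W), 3(W), 2(W) are all W)
n=8: L (options 6(W), 5(W), 4(W), 3(W) are all W)
n=9: W (go to 7, an L position)
n=10: W (go to 8, an L position)
n=11: W (go to 8, an L position)
n=12: W (go to 8, an L position)
n=13: W (go to 8, an L position)
n=14: L (options 12(W), 11(W), 10(W), 9(W) are all W)
n=15: L (options 13(W), 12(W), 11(W), 10(W) are all W)
n=16: W (go to 14, an L position)
n=17: W (go to 15, an L position)
n=18: W (go to 15, an L position)
n=19: W (go to 15, an L position)
n=20: W (go to 15, an L position)
n=21: L (options 19(W), 18(W), 17(W), 16(W) are all W)
L entries with 0 ≤ n ≤ 21: n = 0, 1, 7, 8, 14, 15, 21; that makes 7.

7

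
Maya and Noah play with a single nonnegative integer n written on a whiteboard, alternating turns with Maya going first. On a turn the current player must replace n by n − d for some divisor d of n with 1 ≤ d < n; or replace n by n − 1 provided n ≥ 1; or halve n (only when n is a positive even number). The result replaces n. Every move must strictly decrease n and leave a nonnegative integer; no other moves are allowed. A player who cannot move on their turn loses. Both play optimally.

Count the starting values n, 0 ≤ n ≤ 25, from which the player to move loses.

Build the W/L table. Terminal = L. A non-terminal position is W if it has a move to some L; otherwise it is L.
n=0: no move → L
n=1: W (go to 0, an L position)
n=2: L (sole option 1(W) is W)
n=3: W (go to 2, an L position)
n=4: W (go to 2, an L position)
n=5: L (sole option 4(W) is W)
n=6: W (go to 5, an L position)
n=7: L (sole option 6(W) is W)
n=8: W (go to 7, an L position)
n=9: L (options 6(W), 8(W) are all W)
n=10: W (go to 5, an L position)
n=11: L (sole option 10(W) is W)
n=12: W (go to 9, an L position)
n=13: L (sole option 12(W) is W)
n=14: W (go to 7, an L position)
n=15: L (options 10(W), 12(W), 14(W) are all W)
n=16: W (go to 15, an L position)
n=17: L (sole option 16(W) is W)
n=18: W (go to 9, an L position)
n=19: L (sole option 18(W) is W)
n=20: W (go to 15, an L position)
n=21: L (options 14(W), 18(W), 20(W) are all W)
n=22: W (go to 11, an L position)
n=23: L (sole option 22(W) is W)
n=24: W (go to 21, an L position)
n=25: L (options 20(W), 24(W) are all W)
L entries with 0 ≤ n ≤ 25: n = 0, 2, 5, 7, 9, 11, 13, 15, 17, 19, 21, 23, 25; that makes 13.

13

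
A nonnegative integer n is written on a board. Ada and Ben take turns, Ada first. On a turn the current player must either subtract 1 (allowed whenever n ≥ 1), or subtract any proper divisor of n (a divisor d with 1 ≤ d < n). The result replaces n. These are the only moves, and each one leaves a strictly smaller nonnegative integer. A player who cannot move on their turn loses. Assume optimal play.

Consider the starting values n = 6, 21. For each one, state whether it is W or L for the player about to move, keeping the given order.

6: W, 21: L

Compute win/loss labels from the base case upward. A position with no move is L. Any other position is W if it can reach an L in one move, else L.
n=0: no move → L
n=1: can move to 0, which is L ⇒ W
n=2: the only move is to 1(W), a W ⇒ L
n=3: can move to 2, which is L ⇒ W
n=4: can move to 2, which is L ⇒ W
n=5: the only move is to 4(W), a W ⇒ L
n=6: can move to 5, which is L ⇒ W
n=7: the only move is to 6(W), a W ⇒ L
n=8: can move to 7, which is L ⇒ W
n=9: moves to 6(W), 8(W); every one is W ⇒ L
n=10: can move to 5, which is L ⇒ W
n=11: the only move is to 10(W), a W ⇒ L
n=12: can move to 9, which is L ⇒ W
n=13: the only move is to 12(W), a W ⇒ L
n=14: can move to 7, which is L ⇒ W
n=15: moves to 10(W), 12(W), 14(W); every one is W ⇒ L
n=16: can move to 15, which is L ⇒ W
n=17: the only move is to 16(W), a W ⇒ L
n=18: can move to 9, which is L ⇒ W
n=19: the only move is to 18(W), a W ⇒ L
n=20: can move to 15, which is L ⇒ W
n=21: moves to 14(W), 18(W), 20(W); every one is W ⇒ L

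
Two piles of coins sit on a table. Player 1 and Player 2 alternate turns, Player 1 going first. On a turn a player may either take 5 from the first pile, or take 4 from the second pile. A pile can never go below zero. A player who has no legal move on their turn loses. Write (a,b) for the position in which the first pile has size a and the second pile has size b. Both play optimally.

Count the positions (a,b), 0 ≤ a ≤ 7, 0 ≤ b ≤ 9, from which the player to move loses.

Use the standard recursion: the mover loses at a terminal position; elsewhere, the mover wins exactly when some move hands the opponent an L position.
Every move lowers a or b (never raises either), so fill the grid row by row in increasing a, and left to right within a row: each cell's successors are then already labelled.
      b=0  b=1  b=2  b=3  b=4  b=5  b=6  b=7  b=8  b=9
a=0:    L    L    L    L    W    W    W    W    L    L
a=1:    L    L    L    L    W    W    W    W    L    L
a=2:    L    L    L    L    W    W    W    W    L    L
a=3:    L    L    L    L    W    W    W    W    L    L
a=4:    L    L    L    L    W    W    W    W    L    L
a=5:    W    W    W    W    L    L    L    L    W    W
a=6:    W    W    W    W    L    L    L    L    W    W
a=7:    W    W    W    W    L    L    L    L    W    W
Cells with no legal move (terminal, hence L): (0,0), (0,1), (0,2), (0,3), (1,0), (1,1), (1,2), (1,3), (2,0), (2,1), (2,2), (2,3), (3,0), (3,1), (3,2), (3,3), (4,0), (4,1), (4,2), (4,3).
The remaining L cells, each justified by listing all of its moves:
(0,8): only reaches (0,4)(W), which is W → L
(0,9): only reaches (0,5)(W), which is W → L
(1,8): only reaches (1,4)(W), which is W → L
(1,9): only reaches (1,5)(W), which is W → L
(2,8): only reaches (2,4)(W), which is W → L
(2,9): only reaches (2,5)(W), which is W → L
(3,8): only reaches (3,4)(W), which is W → L
(3,9): only reaches (3,5)(W), which is W → L
(4,8): only reaches (4,4)(W), which is W → L
(4,9): only reaches (4,5)(W), which is W → L
(5,4): only reaches (0,4)(W), (5,0)(W), all W → L
(5,5): only reaches (0,5)(W), (5,1)(W), all W → L
(5,6): only reaches (0,6)(W), (5,2)(W), all W → L
(5,7): only reaches (0,7)(W), (5,3)(W), all W → L
(6,4): only reaches (1,4)(W), (6,0)(W), all W → L
(6,5): only reaches (1,5)(W), (6,1)(W), all W → L
(6,6): only reaches (1,6)(W), (6,2)(W), all W → L
(6,7): only reaches (1,7)(W), (6,3)(W), all W → L
(7,4): only reaches (2,4)(W), (7,0)(W), all W → L
(7,5): only reaches (2,5)(W), (7,1)(W), all W → L
(7,6): only reaches (2,6)(W), (7,2)(W), all W → L
(7,7): only reaches (2,7)(W), (7,3)(W), all W → L
Every other cell has at least one move into one of the L cells above, so it is W.
L cells per row: a=0: 6, a=1: 6, a=2: 6, a=3: 6, a=4: 6, a=5: 4, a=6: 4, a=7: 4; total 42.

42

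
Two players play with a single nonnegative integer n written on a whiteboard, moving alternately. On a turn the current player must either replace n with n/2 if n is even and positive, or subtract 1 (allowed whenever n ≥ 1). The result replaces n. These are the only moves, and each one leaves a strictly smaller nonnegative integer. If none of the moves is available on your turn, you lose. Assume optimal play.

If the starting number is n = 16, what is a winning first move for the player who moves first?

Classify positions by backward induction: terminal positions (no move available) are L. From any other position, the mover wins iff some move reaches an L.
n=0: no move → L
n=1: reaches L-position 0 → W
n=2: only reaches 1(W), which is W → L
n=3: reaches L-position 2 → W
n=4: reaches L-position 2 → W
n=5: only reaches 4(W), which is W → L
n=6: reaches L-position 5 → W
n=7: only reaches 6(W), which is W → L
n=8: reaches L-position 7 → W
n=9: only reaches 8(W), which is W → L
n=10: reaches L-position 5 → W
n=11: only reaches 10(W), which is W → L
n=12: reaches L-position 11 → W
n=13: only reaches 12(W), which is W → L
n=14: reaches L-position 7 → W
n=15: only reaches 14(W), which is W → L
n=16: reaches L-position 15 → W
From 16, the L positions reachable in one move are: 15.

Move to 15.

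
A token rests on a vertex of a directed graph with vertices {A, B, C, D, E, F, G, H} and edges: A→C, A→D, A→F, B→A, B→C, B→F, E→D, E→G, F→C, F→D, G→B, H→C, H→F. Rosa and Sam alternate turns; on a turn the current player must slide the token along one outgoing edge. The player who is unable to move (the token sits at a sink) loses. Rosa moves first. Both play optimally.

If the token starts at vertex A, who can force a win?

Classify positions by backward induction: terminal positions (no move available) are L. From any other position, the mover wins iff some move reaches an L.
Every edge goes from a vertex to one that appears earlier in the order D, C, F, A, B, G, E, H, so processing vertices in that order labels each vertex after all of its successors.
D: no outgoing edge → L
C: no outgoing edge → L
F: W (go to C, an L position)
A: W (go to C, an L position)
B: W (go to C, an L position)
G: L (sole option B(W) is W)
E: W (go to G, an L position)
H: W (go to C, an L position)
From A Rosa can move to C, reaching an L position.

Rosa wins.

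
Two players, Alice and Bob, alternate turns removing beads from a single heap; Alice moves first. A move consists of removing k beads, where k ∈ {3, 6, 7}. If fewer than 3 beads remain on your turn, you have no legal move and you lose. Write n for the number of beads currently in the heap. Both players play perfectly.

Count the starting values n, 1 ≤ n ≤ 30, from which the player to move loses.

9

Label each position W (a win for the player to move) or L (a loss). A position with no legal move is L; any other position is W exactly when some move reaches an L, and L when every move reaches a W.
n=0: no move → L
n=1: no move → L
n=2: no move → L
n=3: can move to 0, which is L ⇒ W
n=4: can move to 1, which is L ⇒ W
n=5: can move to 2, which is L ⇒ W
n=6: can move to 0, which is L ⇒ W
n=7: can move to 1, which is L ⇒ W
n=8: can move to 2, which is L ⇒ W
n=9: can move to 2, which is L ⇒ W
n=10: moves to 7(W), 4(W), 3(W); every one is W ⇒ L
n=11: moves to 8(W), 5(W), 4(W); every one is W ⇒ L
n=12: moves to 9(W), 6(W), 5(W); every one is W ⇒ L
n=13: can move to 10, which is L ⇒ W
n=14: can move to 11, which is L ⇒ W
n=15: can move to 12, which is L ⇒ W
n=16: can move to 10, which is L ⇒ W
n=17: can move to 11, which is L ⇒ W
n=18: can move to 12, which is L ⇒ W
n=19: can move to 12, which is L ⇒ W
n=20: moves to 17(W), 14(W), 13(W); every one is W ⇒ L
n=21: moves to 18(W), 15(W), 14(W); every one is W ⇒ L
n=22: moves to 19(W), 16(W), 15(W); every one is W ⇒ L
n=23: can move to 20, which is L ⇒ W
n=24: can move to 21, which is L ⇒ W
n=25: can move to 22, which is L ⇒ W
n=26: can move to 20, which is L ⇒ W
n=27: can move to 21, which is L ⇒ W
n=28: can move to 22, which is L ⇒ W
n=29: can move to 22, which is L ⇒ W
n=30: moves to 27(W), 24(W), 23(W); every one is W ⇒ L
L entries with 1 ≤ n ≤ 30 (n=0 is outside the asked range and is not counted): n = 1, 2, 10, 11, 12, 20, 21, 22, 30; that makes 9.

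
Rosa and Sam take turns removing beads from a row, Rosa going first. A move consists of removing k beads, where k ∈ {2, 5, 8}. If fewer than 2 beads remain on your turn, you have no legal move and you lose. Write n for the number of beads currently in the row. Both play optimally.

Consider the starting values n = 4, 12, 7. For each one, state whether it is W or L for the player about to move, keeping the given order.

Label each position W (a win for the player to move) or L (a loss). A position with no legal move is L; any other position is W exactly when some move reaches an L, and L when every move reaches a W.
n=0: no move → L
n=1: no move → L
n=2: W (go to 0, an L position)
n=3: W (go to 1, an L position)
n=4: L (sole option 2(W) is W)
n=5: W (go to 0, an L position)
n=6: W (go to 4, an L position)
n=7: L (options 5(W), 2(W) are all W)
n=8: W (go to 0, an L position)
n=9: W (go to 7, an L position)
n=10: L (options 8(W), 5(W), 2(W) are all W)
n=11: L (options 9(W), 6(W), 3(W) are all W)
n=12: W (go to 10, an L position)

4: L, 12: W, 7: L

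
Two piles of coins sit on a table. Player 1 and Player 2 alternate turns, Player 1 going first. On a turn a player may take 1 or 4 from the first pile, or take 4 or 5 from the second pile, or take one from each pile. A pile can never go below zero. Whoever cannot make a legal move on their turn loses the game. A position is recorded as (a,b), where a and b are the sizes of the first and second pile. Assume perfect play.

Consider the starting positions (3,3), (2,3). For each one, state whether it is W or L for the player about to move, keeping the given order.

Classify positions by backward induction: terminal positions (no move available) are L. From any other position, the mover wins iff some move reaches an L.
No move ever increases a pile, so every position that can arise here has a ≤ 3 and b ≤ 3; it is enough to label the cells with 0 ≤ a ≤ 3 and 0 ≤ b ≤ 3.
Every move lowers a or b (never raises either), so fill the grid row by row in increasing a, and left to right within a row: each cell's successors are then already labelled.
      b=0  b=1  b=2  b=3
a=0:    L    L    L    L
a=1:    W    W    W    W
a=2:    L    L    L    L
a=3:    W    W    W    W
Cells with no legal move (terminal, hence L): (0,0), (0,1), (0,2), (0,3).
The remaining L cells, each justified by listing all of its moves:
(2,0): →(1,0)(W) only, which is W, so L
(2,1): →(1,1)(W), (1,0)(W) — all W, so L
(2,2): →(1,2)(W), (1,1)(W) — all W, so L
(2,3): →(1,3)(W), (1,2)(W) — all W, so L
Every other cell has at least one move into one of the L cells above, so it is W.
(3,3): the move to (2,3) reaches an L cell, so W
(2,3): one of the L cells justified above, so L

(3,3): W, (2,3): L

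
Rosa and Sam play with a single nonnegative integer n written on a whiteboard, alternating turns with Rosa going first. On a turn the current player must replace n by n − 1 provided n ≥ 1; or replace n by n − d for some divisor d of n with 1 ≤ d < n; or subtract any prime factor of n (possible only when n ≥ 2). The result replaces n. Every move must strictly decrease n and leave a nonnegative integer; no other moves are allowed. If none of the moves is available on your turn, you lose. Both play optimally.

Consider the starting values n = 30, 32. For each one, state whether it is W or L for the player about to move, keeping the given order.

Positions with no move are L. A position that does have a move is losing for the player to move precisely when every available move leads to a winning position for the opponent. Fill in the labels:
n=0: no move → L
n=1: W (go to 0, an L position)
n=2: W (go to 0, an L position)
n=3: W (go to 0, an L position)
n=4: L (options 2(W), 3(W) are all W)
n=5: W (go to 0, an L position)
n=6: W (go to 4, an L position)
n=7: W (go to 0, an L position)
n=8: W (go to 4, an L position)
n=9: L (options 6(W), 8(W) are all W)
n=10: W (go to 9, an L position)
n=11: W (go to 0, an L position)
n=12: W (go to 9, an L position)
n=13: W (go to 0, an L position)
n=14: L (options 7(W), 12(W), 13(W) are all W)
n=15: W (go to 14, an L position)
n=16: W (go to 14, an L position)
n=17: W (go to 0, an L position)
n=18: W (go to 9, an L position)
n=19: W (go to 0, an L position)
n=20: L (options 10(W), 15(W), 16(W), 18(W), 19(W) are all W)
n=21: W (go to 14, an L position)
n=22: W (go to 20, an L position)
n=23: W (go to 0, an L position)
n=24: W (go to 20, an L position)
n=25: W (go to 20, an L position)
n=26: L (options 13(W), 24(W), 25(W) are all W)
n=27: W (go to 26, an L position)
n=28: W (go to 14, an L position)
n=29: W (go to 0, an L position)
n=30: W (go to 20, an L position)
n=31: W (go to 0, an L position)
n=32: L (options 16(W), 24(W), 28(W), 30(W), 31(W) are all W)

30: W, 32: L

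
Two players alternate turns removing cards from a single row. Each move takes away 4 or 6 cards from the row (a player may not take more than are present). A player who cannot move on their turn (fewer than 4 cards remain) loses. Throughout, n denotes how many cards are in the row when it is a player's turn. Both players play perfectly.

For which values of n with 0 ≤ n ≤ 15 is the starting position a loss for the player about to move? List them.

Compute win/loss labels from the base case upward. A position with no move is L. Any other position is W if it can reach an L in one move, else L.
n=0: no move → L
n=1: no move → L
n=2: no move → L
n=3: no move → L
n=4: →0(L), so W
n=5: →1(L), so W
n=6: →2(L), so W
n=7: →3(L), so W
n=8: →2(L), so W
n=9: →3(L), so W
n=10: →6(W), 4(W) — all W, so L
n=11: →7(W), 5(W) — all W, so L
n=12: →8(W), 6(W) — all W, so L
n=13: →9(W), 7(W) — all W, so L
n=14: →10(L), so W
n=15: →11(L), so W
The losing starting values of n are exactly the entries labelled L in this table (8 of them).

0, 1, 2, 3, 10, 11, 12, 13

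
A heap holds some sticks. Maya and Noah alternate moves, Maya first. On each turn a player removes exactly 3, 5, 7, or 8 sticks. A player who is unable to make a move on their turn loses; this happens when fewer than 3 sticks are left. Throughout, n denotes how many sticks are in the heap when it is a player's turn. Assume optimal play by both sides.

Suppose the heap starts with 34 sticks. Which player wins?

Noah wins.

Work bottom-up. With no move the player to move loses. Otherwise the position is W if at least one move leads to an L position for the opponent, and L if every move leads to a W.
n=0: no move → L
n=1: no move → L
n=2: no move → L
n=3: W (go to 0, an L position)
n=4: W (go to 1, an L position)
n=5: W (go to 2, an L position)
n=6: W (go to 1, an L position)
n=7: W (go to 2, an L position)
n=8: W (go to 1, an L position)
n=9: W (go to 2, an L position)
n=10: W (go to 2, an L position)
n=11: L (options 8(W), 6(W), 4(W), 3(W) are all W)
n=12: L (options 9(W), 7(W), 5(W), 4(W) are all W)
n=13: L (options 10(W), 8(W), 6(W), 5(W) are all W)
n=14: W (go to 11, an L position)
n=15: W (go to 12, an L position)
n=16: W (go to 13, an L position)
n=17: W (go to 12, an L position)
n=18: W (go to 13, an L position)
n=19: W (go to 12, an L position)
n=20: W (go to 13, an L position)
n=21: W (go to 13, an L position)
n=22: L (options 19(W), 17(W), 15(W), 14(W) are all W)
n=23: L (options 20(W), 18(W), 16(W), 15(W) are all W)
n=24: L (options 21(W), 19(W), 17(W), 16(W) are all W)
n=25: W (go to 22, an L position)
n=26: W (go to 23, an L position)
n=27: W (go to 24, an L position)
n=28: W (go to 23, an L position)
n=29: W (go to 24, an L position)
n=30: W (go to 23, an L position)
n=31: W (go to 24, an L position)
n=32: W (go to 24, an L position)
n=33: L (options 30(W), 28(W), 26(W), 25(W) are all W)
n=34: L (options 31(W), 29(W), 27(W), 26(W) are all W)
The starting position 34 is L: whatever Maya does, the opponent receives a W position.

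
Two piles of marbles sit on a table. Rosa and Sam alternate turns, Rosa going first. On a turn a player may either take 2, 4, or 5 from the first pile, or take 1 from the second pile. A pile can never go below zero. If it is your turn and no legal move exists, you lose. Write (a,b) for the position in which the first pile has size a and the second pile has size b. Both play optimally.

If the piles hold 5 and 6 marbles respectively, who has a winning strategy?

Rosa wins.

Positions with no move are L. A position that does have a move is losing for the player to move precisely when every available move leads to a winning position for the opponent. Fill in the labels:
No move ever increases a pile, so every position that can arise here has a ≤ 5 and b ≤ 6; it is enough to label the cells with 0 ≤ a ≤ 5 and 0 ≤ b ≤ 6.
Every move lowers a or b (never raises either), so fill the grid row by row in increasing a, and left to right within a row: each cell's successors are then already labelled.
      b=0  b=1  b=2  b=3  b=4  b=5  b=6
a=0:    L    W    L    W    L    W    L
a=1:    L    W    L    W    L    W    L
a=2:    W    L    W    L    W    L    W
a=3:    W    L    W    L    W    L    W
a=4:    W    W    W    W    W    W    W
a=5:    W    W    W    W    W    W    W
Cells with no legal move (terminal, hence L): (0,0), (1,0).
The remaining L cells, each justified by listing all of its moves:
(0,2): L (sole option (0,1)(W) is W)
(0,4): L (sole option (0,3)(W) is W)
(0,6): L (sole option (0,5)(W) is W)
(1,2): L (sole option (1,1)(W) is W)
(1,4): L (sole option (1,3)(W) is W)
(1,6): L (sole option (1,5)(W) is W)
(2,1): L (options (0,1)(W), (2,0)(W) are all W)
(2,3): L (options (0,3)(W), (2,2)(W) are all W)
(2,5): L (options (0,5)(W), (2,4)(W) are all W)
(3,1): L (options (1,1)(W), (3,0)(W) are all W)
(3,3): L (options (1,3)(W), (3,2)(W) are all W)
(3,5): L (options (1,5)(W), (3,4)(W) are all W)
Every other cell has at least one move into one of the L cells above, so it is W.
The starting position (5,6) is W: Rosa should move to (1,6), handing over an L position.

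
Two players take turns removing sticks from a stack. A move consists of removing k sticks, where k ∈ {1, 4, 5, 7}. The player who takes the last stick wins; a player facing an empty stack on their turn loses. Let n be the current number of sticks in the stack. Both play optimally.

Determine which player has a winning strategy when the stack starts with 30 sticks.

The first player wins.

Work bottom-up. With no move the player to move loses. Otherwise the position is W if at least one move leads to an L position for the opponent, and L if every move leads to a W.
n=0: no move → L
n=1: →0(L), so W
n=2: →1(W) only, which is W, so L
n=3: →2(L), so W
n=4: →0(L), so W
n=5: →0(L), so W
n=6: →2(L), so W
n=7: →2(L), so W
n=8: →7(W), 4(W), 3(W), 1(W) — all W, so L
n=9: →8(L), so W
n=10: →9(W), 6(W), 5(W), 3(W) — all W, so L
n=11: →10(L), so W
n=12: →8(L), so W
n=13: →8(L), so W
n=14: →10(L), so W
n=15: →10(L), so W
n=16: →15(W), 12(W), 11(W), 9(W) — all W, so L
n=17: →16(L), so W
n=18: →17(W), 14(W), 13(W), 11(W) — all W, so L
n=19: →18(L), so W
n=20: →16(L), so W
n=21: →16(L), so W
n=22: →18(L), so W
n=23: →18(L), so W
n=24: →23(W), 20(W), 19(W), 17(W) — all W, so L
n=25: →24(L), so W
n=26: →25(W), 22(W), 21(W), 19(W) — all W, so L
n=27: →26(L), so W
n=28: →24(L), so W
n=29: →24(L), so W
n=30: →26(L), so W
From 30 the player to move can remove 4, leaving 26, reaching an L position.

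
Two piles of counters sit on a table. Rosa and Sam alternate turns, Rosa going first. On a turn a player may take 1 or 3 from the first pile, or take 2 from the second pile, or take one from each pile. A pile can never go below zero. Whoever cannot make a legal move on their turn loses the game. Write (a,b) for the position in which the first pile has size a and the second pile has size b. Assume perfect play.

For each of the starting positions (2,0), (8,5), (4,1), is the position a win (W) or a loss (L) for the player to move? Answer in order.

(2,0): L, (8,5): W, (4,1): L

Classify positions by backward induction: terminal positions (no move available) are L. From any other position, the mover wins iff some move reaches an L.
No move ever increases a pile, so every position that can arise here has a ≤ 8 and b ≤ 5; it is enough to label the cells with 0 ≤ a ≤ 8 and 0 ≤ b ≤ 5.
Every move lowers a or b (never raises either), so fill the grid row by row in increasing a, and left to right within a row: each cell's successors are then already labelled.
      b=0  b=1  b=2  b=3  b=4  b=5
a=0:    L    L    W    W    L    L
a=1:    W    W    W    L    W    W
a=2:    L    L    W    W    W    L
a=3:    W    W    W    L    W    W
a=4:    L    L    W    W    W    L
a=5:    W    W    W    L    L    W
a=6:    L    L    W    W    W    W
a=7:    W    W    W    L    L    W
a=8:    L    L    W    W    W    W
Cells with no legal move (terminal, hence L): (0,0), (0,1).
The remaining L cells, each justified by listing all of its moves:
(0,4): L (sole option (0,2)(W) is W)
(0,5): L (sole option (0,3)(W) is W)
(1,3): L (options (0,3)(W), (1,1)(W), (0,2)(W) are all W)
(2,0): L (sole option (1,0)(W) is W)
(2,1): L (options (1,1)(W), (1,0)(W) are all W)
(2,5): L (options (1,5)(W), (2,3)(W), (1,4)(W) are all W)
(3,3): L (options (2,3)(W), (0,3)(W), (3,1)(W), (2,2)(W) are all W)
(4,0): L (options (3,0)(W), (1,0)(W) are all W)
(4,1): L (options (3,1)(W), (1,1)(W), (3,0)(W) are all W)
(4,5): L (options (3,5)(W), (1,5)(W), (4,3)(W), (3,4)(W) are all W)
(5,3): L (options (4,3)(W), (2,3)(W), (5,1)(W), (4,2)(W) are all W)
(5,4): L (options (4,4)(W), (2,4)(W), (5,2)(W), (4,3)(W) are all W)
(6,0): L (options (5,0)(W), (3,0)(W) are all W)
(6,1): L (options (5,1)(W), (3,1)(W), (5,0)(W) are all W)
(7,3): L (options (6,3)(W), (4,3)(W), (7,1)(W), (6,2)(W) are all W)
(7,4): L (options (6,4)(W), (4,4)(W), (7,2)(W), (6,3)(W) are all W)
(8,0): L (options (7,0)(W), (5,0)(W) are all W)
(8,1): L (options (7,1)(W), (5,1)(W), (7,0)(W) are all W)
Every other cell has at least one move into one of the L cells above, so it is W.
(2,0): one of the L cells justified above, so L
(8,5): the move to (7,4) reaches an L cell, so W
(4,1): one of the L cells justified above, so L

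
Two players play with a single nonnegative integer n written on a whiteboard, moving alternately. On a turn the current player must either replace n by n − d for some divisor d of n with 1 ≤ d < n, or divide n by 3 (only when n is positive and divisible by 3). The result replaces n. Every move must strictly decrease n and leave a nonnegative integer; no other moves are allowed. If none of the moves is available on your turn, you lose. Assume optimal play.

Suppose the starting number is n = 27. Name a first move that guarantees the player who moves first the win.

Label each position W (a win for the player to move) or L (a loss). A position with no legal move is L; any other position is W exactly when some move reaches an L, and L when every move reaches a W.
n=0: no move → L
n=1: no move → L
n=2: →1(L), so W
n=3: →1(L), so W
n=4: →2(W), 3(W) — all W, so L
n=5: →4(L), so W
n=6: →4(L), so W
n=7: →6(W) only, which is W, so L
n=8: →4(L), so W
n=9: →3(W), 6(W), 8(W) — all W, so L
n=10: →9(L), so W
n=11: →10(W) only, which is W, so L
n=12: →4(L), so W
n=13: →12(W) only, which is W, so L
n=14: →7(L), so W
n=15: →5(W), 10(W), 12(W), 14(W) — all W, so L
n=16: →15(L), so W
n=17: →16(W) only, which is W, so L
n=18: →9(L), so W
n=19: →18(W) only, which is W, so L
n=20: →15(L), so W
n=21: →7(L), so W
n=22: →11(L), so W
n=23: →22(W) only, which is W, so L
n=24: →23(L), so W
n=25: →20(W), 24(W) — all W, so L
n=26: →13(L), so W
n=27: →9(L), so W
From 27, the L positions reachable in one move are: 9.

Move to 9.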